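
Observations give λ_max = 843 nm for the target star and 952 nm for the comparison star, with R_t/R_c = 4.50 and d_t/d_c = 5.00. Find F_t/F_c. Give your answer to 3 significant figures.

1.32

Wien's law: T_t/T_c = λ_c/λ_t = 952/843 = 1.129.
L_t/L_c = (R_t/R_c)²(T_t/T_c)⁴ = (4.50)²(1.129)⁴ = 32.94.
F_t/F_c = (L_t/L_c)/(d_t/d_c)² = 32.94/(5.00)² = 1.317.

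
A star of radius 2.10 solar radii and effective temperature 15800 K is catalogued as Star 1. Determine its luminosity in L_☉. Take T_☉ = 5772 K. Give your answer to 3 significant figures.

L/L_☉ = (R/R_☉)² (T/T_☉)⁴ = (2.10)² × (15800/5772)⁴
       = 4.410 × (2.737)⁴ = 4.410 × 56.15 = 247.6.

248 L_☉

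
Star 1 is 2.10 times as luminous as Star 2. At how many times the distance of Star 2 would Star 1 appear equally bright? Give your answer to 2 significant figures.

1.4

Equal flux requires L_1/d_1² = L_2/d_2², so d_1/d_2 = √(L_1/L_2)
= √(2.10) = 1.449.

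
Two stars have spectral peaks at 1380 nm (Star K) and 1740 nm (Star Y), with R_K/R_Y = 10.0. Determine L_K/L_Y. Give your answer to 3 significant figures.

253

Wien's law gives T ∝ 1/λ_max, so T_K/T_Y = λ_Y/λ_K = 1740/1380 = 1.261.
Then L ∝ R²T⁴ gives L_K/L_Y = (10.0)² × (1.261)⁴ = 100.0 × 2.527 = 252.7.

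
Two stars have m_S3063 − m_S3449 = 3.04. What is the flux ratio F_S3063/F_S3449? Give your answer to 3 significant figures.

F_S3063/F_S3449 = 10^(−(m_S3063 − m_S3449)/2.5) = 10^(-3.04/2.5) = 10^-1.216 = 0.06081.

0.0608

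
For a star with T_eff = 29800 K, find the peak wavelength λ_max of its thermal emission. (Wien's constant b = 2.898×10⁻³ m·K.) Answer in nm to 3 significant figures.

λ_max = b/T = 2.898×10⁻³ / 29800 = 9.72×10^-8 m = 97.25 nm.

97.2 nm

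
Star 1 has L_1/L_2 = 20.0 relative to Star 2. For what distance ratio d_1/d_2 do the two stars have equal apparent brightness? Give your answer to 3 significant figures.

4.47

Equal flux requires L_1/d_1² = L_2/d_2², so d_1/d_2 = √(L_1/L_2)
= √(20.0) = 4.472.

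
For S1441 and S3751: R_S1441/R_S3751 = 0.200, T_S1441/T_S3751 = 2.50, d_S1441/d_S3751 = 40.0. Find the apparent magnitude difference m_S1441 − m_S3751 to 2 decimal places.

L_S1441/L_S3751 = (0.200)²(2.50)⁴ = 1.563.
F_S1441/F_S3751 = (L_S1441/L_S3751)/(d_S1441/d_S3751)² = 1.563/1600 = 9.766×10^-4.
m_S1441 − m_S3751 = −2.5 log₁₀(9.766×10^-4) = 7.53.

7.53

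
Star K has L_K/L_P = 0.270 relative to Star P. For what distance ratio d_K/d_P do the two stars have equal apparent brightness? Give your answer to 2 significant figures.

0.52

Equal flux requires L_K/d_K² = L_P/d_P², so d_K/d_P = √(L_K/L_P)
= √(0.270) = 0.5196.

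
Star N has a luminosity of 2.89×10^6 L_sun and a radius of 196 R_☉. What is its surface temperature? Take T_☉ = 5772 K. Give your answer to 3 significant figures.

1.70×10^4 K

T/T_☉ = (L/L_☉)^(1/4) / (R/R_☉)^(1/2)
T = 5772 × (2.89×10^6)^(1/4) / √(196) = 5772 × 41.23 / 14.00 = 1.700×10^4 K.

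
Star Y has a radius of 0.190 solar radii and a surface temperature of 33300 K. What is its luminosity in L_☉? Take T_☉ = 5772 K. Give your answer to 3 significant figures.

40.0 L_☉

L/L_☉ = (R/R_☉)² (T/T_☉)⁴ = (0.190)² × (33300/5772)⁴
       = 0.03610 × (5.769)⁴ = 0.03610 × 1108 = 39.99.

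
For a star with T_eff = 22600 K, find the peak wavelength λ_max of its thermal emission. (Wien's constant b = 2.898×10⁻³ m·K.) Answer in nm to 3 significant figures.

128 nm

λ_max = b/T = 2.898×10⁻³ / 22600 = 1.28×10^-7 m = 128.2 nm.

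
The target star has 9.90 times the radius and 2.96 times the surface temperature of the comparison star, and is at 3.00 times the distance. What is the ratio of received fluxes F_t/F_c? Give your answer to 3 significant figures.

L_t/L_c = (R_t/R_c)²(T_t/T_c)⁴ = (9.90)² × (2.96)⁴ = 7524.
F_t/F_c = (L_t/L_c)/(d_t/d_c)² = 7524 / (3.00)² = 836.0.

836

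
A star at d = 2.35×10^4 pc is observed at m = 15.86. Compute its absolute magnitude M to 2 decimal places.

M = m − 5 log₁₀(d/10 pc) = 15.86 − 5 log₁₀(2.35×10^4/10)
  = 15.86 − 5 × 3.371 = 15.86 − 16.86 = -1.00.

-1.00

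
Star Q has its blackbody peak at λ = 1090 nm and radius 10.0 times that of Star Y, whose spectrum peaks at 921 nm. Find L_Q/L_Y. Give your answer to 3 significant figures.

51.0

Wien's law gives T ∝ 1/λ_max, so T_Q/T_Y = λ_Y/λ_Q = 921/1090 = 0.8450.
Then L ∝ R²T⁴ gives L_Q/L_Y = (10.0)² × (0.8450)⁴ = 100.0 × 0.5097 = 50.97.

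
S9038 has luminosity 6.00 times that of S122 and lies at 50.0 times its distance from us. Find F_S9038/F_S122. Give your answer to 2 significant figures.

F = L/(4πd²), so F_S9038/F_S122 = (L_S9038/L_S122) / (d_S9038/d_S122)²
= 6.00 / (50.0)² = 6.00 / 2500 = 0.002400.

0.0024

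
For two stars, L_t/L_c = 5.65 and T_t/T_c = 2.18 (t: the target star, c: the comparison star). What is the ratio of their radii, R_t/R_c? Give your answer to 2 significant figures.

L ∝ R²T⁴ gives R ∝ √L / T², so
R_t/R_c = √(5.65) / (2.18)² = 2.377 / 4.752 = 0.5002.

0.50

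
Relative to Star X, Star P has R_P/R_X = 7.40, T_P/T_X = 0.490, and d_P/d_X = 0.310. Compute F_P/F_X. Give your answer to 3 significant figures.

L_P/L_X = (R_P/R_X)²(T_P/T_X)⁴ = (7.40)² × (0.490)⁴ = 3.157.
F_P/F_X = (L_P/L_X)/(d_P/d_X)² = 3.157 / (0.310)² = 32.85.

32.8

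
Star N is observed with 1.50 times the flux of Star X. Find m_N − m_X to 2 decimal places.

m_N − m_X = −2.5 log₁₀(F_N/F_X) = −2.5 log₁₀(1.50) = −2.5 × (0.176) = -0.440.

-0.44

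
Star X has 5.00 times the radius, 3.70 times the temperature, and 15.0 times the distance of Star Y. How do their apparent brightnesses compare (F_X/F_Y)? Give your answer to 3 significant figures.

20.8

L_X/L_Y = (R_X/R_Y)²(T_X/T_Y)⁴ = (5.00)² × (3.70)⁴ = 4685.
F_X/F_Y = (L_X/L_Y)/(d_X/d_Y)² = 4685 / (15.0)² = 20.82.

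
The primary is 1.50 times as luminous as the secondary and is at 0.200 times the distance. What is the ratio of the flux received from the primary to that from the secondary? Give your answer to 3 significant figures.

37.5

F = L/(4πd²), so F_p/F_s = (L_p/L_s) / (d_p/d_s)²
= 1.50 / (0.200)² = 1.50 / 0.04000 = 37.50.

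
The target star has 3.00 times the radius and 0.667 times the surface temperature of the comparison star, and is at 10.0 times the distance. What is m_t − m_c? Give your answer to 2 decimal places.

L_t/L_c = (3.00)²(0.667)⁴ = 1.781.
F_t/F_c = (L_t/L_c)/(d_t/d_c)² = 1.781/100.0 = 0.01781.
m_t − m_c = −2.5 log₁₀(0.01781) = 4.37.

4.37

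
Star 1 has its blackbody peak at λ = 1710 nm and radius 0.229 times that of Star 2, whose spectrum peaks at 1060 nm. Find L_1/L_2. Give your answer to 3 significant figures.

0.00774

Wien's law gives T ∝ 1/λ_max, so T_1/T_2 = λ_2/λ_1 = 1060/1710 = 0.6199.
Then L ∝ R²T⁴ gives L_1/L_2 = (0.229)² × (0.6199)⁴ = 0.05244 × 0.1477 = 0.007743.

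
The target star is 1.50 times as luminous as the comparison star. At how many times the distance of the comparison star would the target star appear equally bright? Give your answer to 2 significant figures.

1.2

Equal flux requires L_t/d_t² = L_c/d_c², so d_t/d_c = √(L_t/L_c)
= √(1.50) = 1.225.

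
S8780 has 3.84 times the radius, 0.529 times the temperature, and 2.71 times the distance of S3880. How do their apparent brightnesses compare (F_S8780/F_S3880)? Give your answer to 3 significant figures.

L_S8780/L_S3880 = (R_S8780/R_S3880)²(T_S8780/T_S3880)⁴ = (3.84)² × (0.529)⁴ = 1.155.
F_S8780/F_S3880 = (L_S8780/L_S3880)/(d_S8780/d_S3880)² = 1.155 / (2.71)² = 0.1572.

0.157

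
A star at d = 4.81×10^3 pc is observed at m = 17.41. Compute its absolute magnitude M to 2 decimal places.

M = m − 5 log₁₀(d/10 pc) = 17.41 − 5 log₁₀(4.81×10^3/10)
  = 17.41 − 5 × 2.682 = 17.41 − 13.41 = 4.00.

4.00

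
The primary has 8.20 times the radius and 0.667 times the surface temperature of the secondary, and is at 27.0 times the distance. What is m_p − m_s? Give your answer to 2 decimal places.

L_p/L_s = (8.20)²(0.667)⁴ = 13.31.
F_p/F_s = (L_p/L_s)/(d_p/d_s)² = 13.31/729.0 = 0.01826.
m_p − m_s = −2.5 log₁₀(0.01826) = 4.35.

4.35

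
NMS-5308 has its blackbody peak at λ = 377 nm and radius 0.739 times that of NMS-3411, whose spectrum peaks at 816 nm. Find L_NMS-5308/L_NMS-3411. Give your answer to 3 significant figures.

Wien's law gives T ∝ 1/λ_max, so T_NMS-5308/T_NMS-3411 = λ_NMS-3411/λ_NMS-5308 = 816/377 = 2.164.
Then L ∝ R²T⁴ gives L_NMS-5308/L_NMS-3411 = (0.739)² × (2.164)⁴ = 0.5461 × 21.95 = 11.99.

12.0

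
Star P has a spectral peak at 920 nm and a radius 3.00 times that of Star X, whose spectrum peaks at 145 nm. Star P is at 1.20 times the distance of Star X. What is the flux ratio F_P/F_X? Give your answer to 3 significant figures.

0.00386

Wien's law: T_P/T_X = λ_X/λ_P = 145/920 = 0.1576.
L_P/L_X = (R_P/R_X)²(T_P/T_X)⁴ = (3.00)²(0.1576)⁴ = 0.005553.
F_P/F_X = (L_P/L_X)/(d_P/d_X)² = 0.005553/(1.20)² = 0.003857.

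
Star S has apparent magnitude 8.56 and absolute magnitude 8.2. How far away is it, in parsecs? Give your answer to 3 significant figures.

11.8 pc

m − M = 5 log₁₀(d/10 pc)
8.56 − (8.2) = 0.36 = 5 log₁₀(d/10)
d = 10 × 10^(0.36/5) = 10 × 10^0.072 = 11.80 pc.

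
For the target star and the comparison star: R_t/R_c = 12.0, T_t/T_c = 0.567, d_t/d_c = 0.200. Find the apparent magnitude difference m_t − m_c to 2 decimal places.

L_t/L_c = (12.0)²(0.567)⁴ = 14.88.
F_t/F_c = (L_t/L_c)/(d_t/d_c)² = 14.88/0.04000 = 372.1.
m_t − m_c = −2.5 log₁₀(372.1) = -6.43.

-6.43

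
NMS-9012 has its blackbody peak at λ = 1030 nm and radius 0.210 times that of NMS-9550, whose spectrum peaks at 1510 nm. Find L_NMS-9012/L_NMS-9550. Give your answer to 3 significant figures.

0.204

Wien's law gives T ∝ 1/λ_max, so T_NMS-9012/T_NMS-9550 = λ_NMS-9550/λ_NMS-9012 = 1510/1030 = 1.466.
Then L ∝ R²T⁴ gives L_NMS-9012/L_NMS-9550 = (0.210)² × (1.466)⁴ = 0.04410 × 4.619 = 0.2037.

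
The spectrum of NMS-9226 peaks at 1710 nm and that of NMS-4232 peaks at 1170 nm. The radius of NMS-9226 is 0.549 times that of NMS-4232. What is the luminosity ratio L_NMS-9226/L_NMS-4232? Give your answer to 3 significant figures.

Wien's law gives T ∝ 1/λ_max, so T_NMS-9226/T_NMS-4232 = λ_NMS-4232/λ_NMS-9226 = 1170/1710 = 0.6842.
Then L ∝ R²T⁴ gives L_NMS-9226/L_NMS-4232 = (0.549)² × (0.6842)⁴ = 0.3014 × 0.2192 = 0.06605.

0.0661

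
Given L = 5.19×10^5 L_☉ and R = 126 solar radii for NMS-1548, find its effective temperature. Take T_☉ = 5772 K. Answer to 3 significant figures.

T/T_☉ = (L/L_☉)^(1/4) / (R/R_☉)^(1/2)
T = 5772 × (5.19×10^5)^(1/4) / √(126) = 5772 × 26.84 / 11.22 = 1.380×10^4 K.

1.38×10^4 K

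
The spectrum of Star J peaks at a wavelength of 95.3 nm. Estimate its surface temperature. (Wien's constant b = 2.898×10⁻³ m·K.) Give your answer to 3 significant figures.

3.04×10^4 K

T = b/λ_max = 2.898×10⁻³ / (95.3×10⁻⁹) = 3.041×10^4 K.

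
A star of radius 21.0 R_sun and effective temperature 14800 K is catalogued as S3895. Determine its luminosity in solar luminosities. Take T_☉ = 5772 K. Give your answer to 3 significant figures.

1.91×10^4 solar luminosities

L/L_☉ = (R/R_☉)² (T/T_☉)⁴ = (21.0)² × (14800/5772)⁴
       = 441.0 × (2.564)⁴ = 441.0 × 43.23 = 1.906×10^4.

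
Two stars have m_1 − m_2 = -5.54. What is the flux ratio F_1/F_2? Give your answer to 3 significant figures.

164

F_1/F_2 = 10^(−(m_1 − m_2)/2.5) = 10^(5.54/2.5) = 10^2.216 = 164.4.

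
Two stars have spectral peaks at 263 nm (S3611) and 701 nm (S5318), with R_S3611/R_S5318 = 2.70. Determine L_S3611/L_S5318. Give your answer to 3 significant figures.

368

Wien's law gives T ∝ 1/λ_max, so T_S3611/T_S5318 = λ_S5318/λ_S3611 = 701/263 = 2.665.
Then L ∝ R²T⁴ gives L_S3611/L_S5318 = (2.70)² × (2.665)⁴ = 7.290 × 50.47 = 367.9.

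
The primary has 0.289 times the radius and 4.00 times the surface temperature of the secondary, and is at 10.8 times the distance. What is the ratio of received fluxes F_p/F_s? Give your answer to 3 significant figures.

0.183

L_p/L_s = (R_p/R_s)²(T_p/T_s)⁴ = (0.289)² × (4.00)⁴ = 21.38.
F_p/F_s = (L_p/L_s)/(d_p/d_s)² = 21.38 / (10.8)² = 0.1833.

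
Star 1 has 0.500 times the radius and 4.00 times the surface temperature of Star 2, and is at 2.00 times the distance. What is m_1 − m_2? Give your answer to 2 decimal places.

-3.01

L_1/L_2 = (0.500)²(4.00)⁴ = 64.00.
F_1/F_2 = (L_1/L_2)/(d_1/d_2)² = 64.00/4.000 = 16.00.
m_1 − m_2 = −2.5 log₁₀(16.00) = -3.01.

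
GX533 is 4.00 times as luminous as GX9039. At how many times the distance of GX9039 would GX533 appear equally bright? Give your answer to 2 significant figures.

Equal flux requires L_GX533/d_GX533² = L_GX9039/d_GX9039², so d_GX533/d_GX9039 = √(L_GX533/L_GX9039)
= √(4.00) = 2.000.

2.0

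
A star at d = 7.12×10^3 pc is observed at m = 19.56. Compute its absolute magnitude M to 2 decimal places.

5.30

M = m − 5 log₁₀(d/10 pc) = 19.56 − 5 log₁₀(7.12×10^3/10)
  = 19.56 − 5 × 2.852 = 19.56 − 14.26 = 5.30.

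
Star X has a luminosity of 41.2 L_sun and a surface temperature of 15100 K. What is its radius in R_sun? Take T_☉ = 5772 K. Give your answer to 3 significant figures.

0.938 R_sun

R/R_☉ = √(L/L_☉) / (T/T_☉)² = √(41.2) / (2.616)²
       = 6.419 / 6.844 = 0.9379.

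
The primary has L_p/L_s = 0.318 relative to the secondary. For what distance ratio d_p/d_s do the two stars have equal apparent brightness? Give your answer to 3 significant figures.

0.564

Equal flux requires L_p/d_p² = L_s/d_s², so d_p/d_s = √(L_p/L_s)
= √(0.318) = 0.5639.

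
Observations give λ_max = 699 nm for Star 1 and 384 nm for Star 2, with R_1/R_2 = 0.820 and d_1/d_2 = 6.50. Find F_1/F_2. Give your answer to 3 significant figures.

0.00145

Wien's law: T_1/T_2 = λ_2/λ_1 = 384/699 = 0.5494.
L_1/L_2 = (R_1/R_2)²(T_1/T_2)⁴ = (0.820)²(0.5494)⁴ = 0.06124.
F_1/F_2 = (L_1/L_2)/(d_1/d_2)² = 0.06124/(6.50)² = 0.001449.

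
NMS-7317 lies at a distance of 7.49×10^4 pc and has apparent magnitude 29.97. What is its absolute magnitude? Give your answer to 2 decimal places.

10.60

M = m − 5 log₁₀(d/10 pc) = 29.97 − 5 log₁₀(7.49×10^4/10)
  = 29.97 − 5 × 3.874 = 29.97 − 19.37 = 10.60.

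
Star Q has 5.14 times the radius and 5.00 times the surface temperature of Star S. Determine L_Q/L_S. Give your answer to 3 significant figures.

1.65×10^4

From the Stefan–Boltzmann law, L ∝ R²T⁴, so
L_Q/L_S = (R_Q/R_S)² (T_Q/T_S)⁴ = (5.14)² × (5.00)⁴ = 26.42 × 625.0 = 1.651×10^4.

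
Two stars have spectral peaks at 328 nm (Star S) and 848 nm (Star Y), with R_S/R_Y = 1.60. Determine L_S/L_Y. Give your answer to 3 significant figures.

Wien's law gives T ∝ 1/λ_max, so T_S/T_Y = λ_Y/λ_S = 848/328 = 2.585.
Then L ∝ R²T⁴ gives L_S/L_Y = (1.60)² × (2.585)⁴ = 2.560 × 44.68 = 114.4.

114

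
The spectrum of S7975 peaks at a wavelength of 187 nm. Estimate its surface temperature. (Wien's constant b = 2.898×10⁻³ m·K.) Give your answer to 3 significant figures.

1.55×10^4 K

T = b/λ_max = 2.898×10⁻³ / (187×10⁻⁹) = 1.550×10^4 K.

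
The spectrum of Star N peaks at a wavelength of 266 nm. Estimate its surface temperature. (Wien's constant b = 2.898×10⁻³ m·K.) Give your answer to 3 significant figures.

T = b/λ_max = 2.898×10⁻³ / (266×10⁻⁹) = 1.089×10^4 K.

1.09×10^4 K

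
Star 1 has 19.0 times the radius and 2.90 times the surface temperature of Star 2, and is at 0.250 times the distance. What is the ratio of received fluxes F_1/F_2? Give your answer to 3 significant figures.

4.09×10^5

L_1/L_2 = (R_1/R_2)²(T_1/T_2)⁴ = (19.0)² × (2.90)⁴ = 2.553×10^4.
F_1/F_2 = (L_1/L_2)/(d_1/d_2)² = 2.553×10^4 / (0.250)² = 4.085×10^5.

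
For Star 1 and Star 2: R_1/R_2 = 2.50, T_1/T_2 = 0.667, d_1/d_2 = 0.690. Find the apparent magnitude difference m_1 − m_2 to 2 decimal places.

-1.04

L_1/L_2 = (2.50)²(0.667)⁴ = 1.237.
F_1/F_2 = (L_1/L_2)/(d_1/d_2)² = 1.237/0.4761 = 2.598.
m_1 − m_2 = −2.5 log₁₀(2.598) = -1.04.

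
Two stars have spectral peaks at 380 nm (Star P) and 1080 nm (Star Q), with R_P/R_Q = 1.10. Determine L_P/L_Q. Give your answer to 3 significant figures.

78.9

Wien's law gives T ∝ 1/λ_max, so T_P/T_Q = λ_Q/λ_P = 1080/380 = 2.842.
Then L ∝ R²T⁴ gives L_P/L_Q = (1.10)² × (2.842)⁴ = 1.210 × 65.25 = 78.95.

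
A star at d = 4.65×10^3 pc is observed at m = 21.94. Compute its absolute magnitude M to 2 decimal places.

M = m − 5 log₁₀(d/10 pc) = 21.94 − 5 log₁₀(4.65×10^3/10)
  = 21.94 − 5 × 2.667 = 21.94 − 13.34 = 8.60.

8.60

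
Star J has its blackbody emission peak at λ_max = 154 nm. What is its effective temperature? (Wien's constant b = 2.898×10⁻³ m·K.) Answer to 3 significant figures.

1.88×10^4 K

T = b/λ_max = 2.898×10⁻³ / (154×10⁻⁹) = 1.882×10^4 K.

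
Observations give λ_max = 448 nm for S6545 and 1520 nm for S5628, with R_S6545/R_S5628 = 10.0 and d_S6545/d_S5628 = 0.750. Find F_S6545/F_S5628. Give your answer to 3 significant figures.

2.36×10^4

Wien's law: T_S6545/T_S5628 = λ_S5628/λ_S6545 = 1520/448 = 3.393.
L_S6545/L_S5628 = (R_S6545/R_S5628)²(T_S6545/T_S5628)⁴ = (10.0)²(3.393)⁴ = 1.325×10^4.
F_S6545/F_S5628 = (L_S6545/L_S5628)/(d_S6545/d_S5628)² = 1.325×10^4/(0.750)² = 2.356×10^4.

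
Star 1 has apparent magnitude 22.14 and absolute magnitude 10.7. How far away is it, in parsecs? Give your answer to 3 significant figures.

1.94×10^3 pc

m − M = 5 log₁₀(d/10 pc)
22.14 − (10.7) = 11.44 = 5 log₁₀(d/10)
d = 10 × 10^(11.44/5) = 10 × 10^2.288 = 1941 pc.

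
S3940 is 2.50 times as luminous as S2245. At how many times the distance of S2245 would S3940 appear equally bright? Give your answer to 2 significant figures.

Equal flux requires L_S3940/d_S3940² = L_S2245/d_S2245², so d_S3940/d_S2245 = √(L_S3940/L_S2245)
= √(2.50) = 1.581.

1.6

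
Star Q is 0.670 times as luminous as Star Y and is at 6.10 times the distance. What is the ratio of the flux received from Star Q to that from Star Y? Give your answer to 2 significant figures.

F = L/(4πd²), so F_Q/F_Y = (L_Q/L_Y) / (d_Q/d_Y)²
= 0.670 / (6.10)² = 0.670 / 37.21 = 0.01801.

0.018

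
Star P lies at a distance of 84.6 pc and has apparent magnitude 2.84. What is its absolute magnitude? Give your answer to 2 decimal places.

M = m − 5 log₁₀(d/10 pc) = 2.84 − 5 log₁₀(84.6/10)
  = 2.84 − 5 × 0.927 = 2.84 − 4.64 = -1.80.

-1.80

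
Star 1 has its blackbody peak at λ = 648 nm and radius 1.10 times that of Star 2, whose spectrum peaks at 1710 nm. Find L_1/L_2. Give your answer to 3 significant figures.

Wien's law gives T ∝ 1/λ_max, so T_1/T_2 = λ_2/λ_1 = 1710/648 = 2.639.
Then L ∝ R²T⁴ gives L_1/L_2 = (1.10)² × (2.639)⁴ = 1.210 × 48.49 = 58.68.

58.7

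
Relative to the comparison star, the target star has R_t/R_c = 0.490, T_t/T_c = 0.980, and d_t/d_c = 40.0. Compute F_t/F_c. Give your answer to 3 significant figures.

L_t/L_c = (R_t/R_c)²(T_t/T_c)⁴ = (0.490)² × (0.980)⁴ = 0.2215.
F_t/F_c = (L_t/L_c)/(d_t/d_c)² = 0.2215 / (40.0)² = 1.384×10^-4.

1.38×10^-4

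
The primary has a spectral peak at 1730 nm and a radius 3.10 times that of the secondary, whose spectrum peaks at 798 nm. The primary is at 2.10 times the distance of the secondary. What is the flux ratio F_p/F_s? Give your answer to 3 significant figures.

0.0987

Wien's law: T_p/T_s = λ_s/λ_p = 798/1730 = 0.4613.
L_p/L_s = (R_p/R_s)²(T_p/T_s)⁴ = (3.10)²(0.4613)⁴ = 0.4351.
F_p/F_s = (L_p/L_s)/(d_p/d_s)² = 0.4351/(2.10)² = 0.09865.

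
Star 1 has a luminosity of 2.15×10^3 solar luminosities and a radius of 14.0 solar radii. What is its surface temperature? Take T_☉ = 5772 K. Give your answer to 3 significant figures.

T/T_☉ = (L/L_☉)^(1/4) / (R/R_☉)^(1/2)
T = 5772 × (2.15×10^3)^(1/4) / √(14.0) = 5772 × 6.809 / 3.742 = 1.050×10^4 K.

1.05×10^4 K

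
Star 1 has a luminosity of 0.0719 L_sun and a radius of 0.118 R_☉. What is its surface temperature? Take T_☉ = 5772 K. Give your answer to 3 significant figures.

8.70×10^3 K

T/T_☉ = (L/L_☉)^(1/4) / (R/R_☉)^(1/2)
T = 5772 × (0.0719)^(1/4) / √(0.118) = 5772 × 0.5178 / 0.3435 = 8701 K.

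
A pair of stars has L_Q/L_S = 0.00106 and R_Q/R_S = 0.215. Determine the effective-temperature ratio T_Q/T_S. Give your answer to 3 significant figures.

0.389

L ∝ R²T⁴ gives T ∝ (L/R²)^(1/4), so
T_Q/T_S = (0.00106 / 0.215²)^(1/4) = (0.02293)^(1/4) = 0.3891.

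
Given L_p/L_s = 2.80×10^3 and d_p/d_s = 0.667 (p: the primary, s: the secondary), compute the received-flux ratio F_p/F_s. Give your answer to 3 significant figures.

6.29×10^3

F = L/(4πd²), so F_p/F_s = (L_p/L_s) / (d_p/d_s)²
= 2.80×10^3 / (0.667)² = 2.80×10^3 / 0.4449 = 6294.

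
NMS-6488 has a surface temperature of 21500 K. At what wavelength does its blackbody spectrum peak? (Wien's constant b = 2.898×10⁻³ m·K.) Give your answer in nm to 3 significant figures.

135 nm

λ_max = b/T = 2.898×10⁻³ / 21500 = 1.35×10^-7 m = 134.8 nm.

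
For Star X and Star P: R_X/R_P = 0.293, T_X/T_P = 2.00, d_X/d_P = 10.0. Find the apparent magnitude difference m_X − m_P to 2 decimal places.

4.66

L_X/L_P = (0.293)²(2.00)⁴ = 1.374.
F_X/F_P = (L_X/L_P)/(d_X/d_P)² = 1.374/100.0 = 0.01374.
m_X − m_P = −2.5 log₁₀(0.01374) = 4.66.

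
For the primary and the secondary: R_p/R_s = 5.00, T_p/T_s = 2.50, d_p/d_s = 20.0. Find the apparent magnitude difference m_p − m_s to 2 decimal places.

-0.97

L_p/L_s = (5.00)²(2.50)⁴ = 976.6.
F_p/F_s = (L_p/L_s)/(d_p/d_s)² = 976.6/400.0 = 2.441.
m_p − m_s = −2.5 log₁₀(2.441) = -0.97.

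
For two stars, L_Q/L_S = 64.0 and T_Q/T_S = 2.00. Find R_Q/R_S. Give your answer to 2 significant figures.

2.0

L ∝ R²T⁴ gives R ∝ √L / T², so
R_Q/R_S = √(64.0) / (2.00)² = 8.000 / 4.000 = 2.000.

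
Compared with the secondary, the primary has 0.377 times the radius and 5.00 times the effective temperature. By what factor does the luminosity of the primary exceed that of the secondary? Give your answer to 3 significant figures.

From the Stefan–Boltzmann law, L ∝ R²T⁴, so
L_p/L_s = (R_p/R_s)² (T_p/T_s)⁴ = (0.377)² × (5.00)⁴ = 0.1421 × 625.0 = 88.83.

88.8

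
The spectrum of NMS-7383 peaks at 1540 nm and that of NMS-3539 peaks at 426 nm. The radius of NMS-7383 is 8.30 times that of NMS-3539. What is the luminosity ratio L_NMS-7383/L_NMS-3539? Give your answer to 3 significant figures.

0.403

Wien's law gives T ∝ 1/λ_max, so T_NMS-7383/T_NMS-3539 = λ_NMS-3539/λ_NMS-7383 = 426/1540 = 0.2766.
Then L ∝ R²T⁴ gives L_NMS-7383/L_NMS-3539 = (8.30)² × (0.2766)⁴ = 68.89 × 0.005855 = 0.4034.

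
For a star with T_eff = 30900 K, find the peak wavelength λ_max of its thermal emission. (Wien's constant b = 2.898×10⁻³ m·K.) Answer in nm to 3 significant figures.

93.8 nm

λ_max = b/T = 2.898×10⁻³ / 30900 = 9.38×10^-8 m = 93.79 nm.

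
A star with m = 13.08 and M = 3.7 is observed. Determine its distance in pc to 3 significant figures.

752 pc

m − M = 5 log₁₀(d/10 pc)
13.08 − (3.7) = 9.38 = 5 log₁₀(d/10)
d = 10 × 10^(9.38/5) = 10 × 10^1.876 = 751.6 pc.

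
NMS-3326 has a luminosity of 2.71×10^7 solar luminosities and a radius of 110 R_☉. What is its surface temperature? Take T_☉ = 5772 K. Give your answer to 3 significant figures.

T/T_☉ = (L/L_☉)^(1/4) / (R/R_☉)^(1/2)
T = 5772 × (2.71×10^7)^(1/4) / √(110) = 5772 × 72.15 / 10.49 = 3.971×10^4 K.

3.97×10^4 K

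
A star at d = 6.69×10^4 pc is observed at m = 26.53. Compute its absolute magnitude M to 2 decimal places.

7.40

M = m − 5 log₁₀(d/10 pc) = 26.53 − 5 log₁₀(6.69×10^4/10)
  = 26.53 − 5 × 3.825 = 26.53 − 19.13 = 7.40.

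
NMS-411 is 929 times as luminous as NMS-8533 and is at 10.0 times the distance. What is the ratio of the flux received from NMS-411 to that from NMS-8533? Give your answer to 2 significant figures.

9.3

F = L/(4πd²), so F_NMS-411/F_NMS-8533 = (L_NMS-411/L_NMS-8533) / (d_NMS-411/d_NMS-8533)²
= 929 / (10.0)² = 929 / 100.0 = 9.290.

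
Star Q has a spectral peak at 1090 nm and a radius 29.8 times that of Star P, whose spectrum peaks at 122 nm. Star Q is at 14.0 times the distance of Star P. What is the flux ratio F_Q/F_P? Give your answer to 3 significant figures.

7.11×10^-4

Wien's law: T_Q/T_P = λ_P/λ_Q = 122/1090 = 0.1119.
L_Q/L_P = (R_Q/R_P)²(T_Q/T_P)⁴ = (29.8)²(0.1119)⁴ = 0.1394.
F_Q/F_P = (L_Q/L_P)/(d_Q/d_P)² = 0.1394/(14.0)² = 7.111×10^-4.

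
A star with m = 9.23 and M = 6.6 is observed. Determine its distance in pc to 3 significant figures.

33.6 pc

m − M = 5 log₁₀(d/10 pc)
9.23 − (6.6) = 2.63 = 5 log₁₀(d/10)
d = 10 × 10^(2.63/5) = 10 × 10^0.526 = 33.57 pc.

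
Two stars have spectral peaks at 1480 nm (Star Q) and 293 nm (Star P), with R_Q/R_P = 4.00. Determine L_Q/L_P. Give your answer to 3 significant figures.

0.0246

Wien's law gives T ∝ 1/λ_max, so T_Q/T_P = λ_P/λ_Q = 293/1480 = 0.1980.
Then L ∝ R²T⁴ gives L_Q/L_P = (4.00)² × (0.1980)⁴ = 16.00 × 0.001536 = 0.02458.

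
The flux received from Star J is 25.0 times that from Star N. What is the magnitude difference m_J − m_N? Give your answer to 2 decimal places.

-3.49

m_J − m_N = −2.5 log₁₀(F_J/F_N) = −2.5 log₁₀(25.0) = −2.5 × (1.398) = -3.495.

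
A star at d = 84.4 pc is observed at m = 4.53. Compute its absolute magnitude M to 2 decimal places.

-0.10

M = m − 5 log₁₀(d/10 pc) = 4.53 − 5 log₁₀(84.4/10)
  = 4.53 − 5 × 0.926 = 4.53 − 4.63 = -0.10.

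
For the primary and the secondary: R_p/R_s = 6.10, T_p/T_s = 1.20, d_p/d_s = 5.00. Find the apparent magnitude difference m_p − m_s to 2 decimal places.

L_p/L_s = (6.10)²(1.20)⁴ = 77.16.
F_p/F_s = (L_p/L_s)/(d_p/d_s)² = 77.16/25.00 = 3.086.
m_p − m_s = −2.5 log₁₀(3.086) = -1.22.

-1.22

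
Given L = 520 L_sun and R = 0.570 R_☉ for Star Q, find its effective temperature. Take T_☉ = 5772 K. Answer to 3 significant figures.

3.65×10^4 K

T/T_☉ = (L/L_☉)^(1/4) / (R/R_☉)^(1/2)
T = 5772 × (520)^(1/4) / √(0.570) = 5772 × 4.775 / 0.7550 = 3.651×10^4 K.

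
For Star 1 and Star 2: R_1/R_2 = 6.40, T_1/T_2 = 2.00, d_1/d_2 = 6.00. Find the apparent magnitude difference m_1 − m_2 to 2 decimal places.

L_1/L_2 = (6.40)²(2.00)⁴ = 655.4.
F_1/F_2 = (L_1/L_2)/(d_1/d_2)² = 655.4/36.00 = 18.20.
m_1 − m_2 = −2.5 log₁₀(18.20) = -3.15.

-3.15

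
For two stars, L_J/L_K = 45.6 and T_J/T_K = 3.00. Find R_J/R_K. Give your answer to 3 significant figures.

L ∝ R²T⁴ gives R ∝ √L / T², so
R_J/R_K = √(45.6) / (3.00)² = 6.753 / 9.000 = 0.7503.

0.750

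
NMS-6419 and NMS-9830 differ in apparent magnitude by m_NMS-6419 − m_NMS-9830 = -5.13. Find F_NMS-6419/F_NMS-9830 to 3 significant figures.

F_NMS-6419/F_NMS-9830 = 10^(−(m_NMS-6419 − m_NMS-9830)/2.5) = 10^(5.13/2.5) = 10^2.052 = 112.7.

113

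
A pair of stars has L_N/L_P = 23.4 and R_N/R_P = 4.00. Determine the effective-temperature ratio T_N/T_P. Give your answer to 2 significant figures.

1.1

L ∝ R²T⁴ gives T ∝ (L/R²)^(1/4), so
T_N/T_P = (23.4 / 4.00²)^(1/4) = (1.462)^(1/4) = 1.100.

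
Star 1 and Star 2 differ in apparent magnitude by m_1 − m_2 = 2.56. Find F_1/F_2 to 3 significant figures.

0.0946

F_1/F_2 = 10^(−(m_1 − m_2)/2.5) = 10^(-2.56/2.5) = 10^-1.024 = 0.09462.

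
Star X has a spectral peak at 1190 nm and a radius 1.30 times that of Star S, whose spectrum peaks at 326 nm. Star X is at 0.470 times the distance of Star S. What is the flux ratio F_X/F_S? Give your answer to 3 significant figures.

0.0431

Wien's law: T_X/T_S = λ_S/λ_X = 326/1190 = 0.2739.
L_X/L_S = (R_X/R_S)²(T_X/T_S)⁴ = (1.30)²(0.2739)⁴ = 0.009519.
F_X/F_S = (L_X/L_S)/(d_X/d_S)² = 0.009519/(0.470)² = 0.04309.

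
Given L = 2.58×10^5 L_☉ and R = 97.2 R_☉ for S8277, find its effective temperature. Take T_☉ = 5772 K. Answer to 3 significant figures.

T/T_☉ = (L/L_☉)^(1/4) / (R/R_☉)^(1/2)
T = 5772 × (2.58×10^5)^(1/4) / √(97.2) = 5772 × 22.54 / 9.859 = 1.319×10^4 K.

1.32×10^4 K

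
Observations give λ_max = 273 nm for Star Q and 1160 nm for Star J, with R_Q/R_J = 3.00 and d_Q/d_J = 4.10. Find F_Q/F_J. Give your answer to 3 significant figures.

Wien's law: T_Q/T_J = λ_J/λ_Q = 1160/273 = 4.249.
L_Q/L_J = (R_Q/R_J)²(T_Q/T_J)⁴ = (3.00)²(4.249)⁴ = 2934.
F_Q/F_J = (L_Q/L_J)/(d_Q/d_J)² = 2934/(4.10)² = 174.5.

175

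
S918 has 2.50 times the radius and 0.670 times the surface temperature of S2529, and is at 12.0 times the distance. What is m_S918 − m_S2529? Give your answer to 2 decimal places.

L_S918/L_S2529 = (2.50)²(0.670)⁴ = 1.259.
F_S918/F_S2529 = (L_S918/L_S2529)/(d_S918/d_S2529)² = 1.259/144.0 = 0.008746.
m_S918 − m_S2529 = −2.5 log₁₀(0.008746) = 5.15.

5.15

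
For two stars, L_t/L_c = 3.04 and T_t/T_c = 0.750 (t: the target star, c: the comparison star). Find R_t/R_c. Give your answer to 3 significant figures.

L ∝ R²T⁴ gives R ∝ √L / T², so
R_t/R_c = √(3.04) / (0.750)² = 1.744 / 0.5625 = 3.100.

3.10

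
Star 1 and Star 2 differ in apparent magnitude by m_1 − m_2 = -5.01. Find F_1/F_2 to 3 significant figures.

101

F_1/F_2 = 10^(−(m_1 − m_2)/2.5) = 10^(5.01/2.5) = 10^2.004 = 100.9.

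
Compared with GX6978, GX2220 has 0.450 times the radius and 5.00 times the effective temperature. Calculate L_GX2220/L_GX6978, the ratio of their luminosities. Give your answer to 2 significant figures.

From the Stefan–Boltzmann law, L ∝ R²T⁴, so
L_GX2220/L_GX6978 = (R_GX2220/R_GX6978)² (T_GX2220/T_GX6978)⁴ = (0.450)² × (5.00)⁴ = 0.2025 × 625.0 = 126.6.

1.3×10^2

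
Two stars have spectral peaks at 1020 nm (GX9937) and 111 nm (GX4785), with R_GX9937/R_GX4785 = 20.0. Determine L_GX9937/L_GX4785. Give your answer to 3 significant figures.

0.0561

Wien's law gives T ∝ 1/λ_max, so T_GX9937/T_GX4785 = λ_GX4785/λ_GX9937 = 111/1020 = 0.1088.
Then L ∝ R²T⁴ gives L_GX9937/L_GX4785 = (20.0)² × (0.1088)⁴ = 400.0 × 1.402×10^-4 = 0.05610.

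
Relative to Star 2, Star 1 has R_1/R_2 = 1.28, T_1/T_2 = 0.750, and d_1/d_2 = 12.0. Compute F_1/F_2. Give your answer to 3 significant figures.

L_1/L_2 = (R_1/R_2)²(T_1/T_2)⁴ = (1.28)² × (0.750)⁴ = 0.5184.
F_1/F_2 = (L_1/L_2)/(d_1/d_2)² = 0.5184 / (12.0)² = 0.003600.

0.00360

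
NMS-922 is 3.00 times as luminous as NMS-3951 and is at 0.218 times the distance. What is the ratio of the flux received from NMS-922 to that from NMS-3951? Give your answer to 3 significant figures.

63.1

F = L/(4πd²), so F_NMS-922/F_NMS-3951 = (L_NMS-922/L_NMS-3951) / (d_NMS-922/d_NMS-3951)²
= 3.00 / (0.218)² = 3.00 / 0.04752 = 63.13.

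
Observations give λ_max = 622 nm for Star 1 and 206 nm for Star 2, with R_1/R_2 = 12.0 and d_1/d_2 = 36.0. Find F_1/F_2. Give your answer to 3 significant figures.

Wien's law: T_1/T_2 = λ_2/λ_1 = 206/622 = 0.3312.
L_1/L_2 = (R_1/R_2)²(T_1/T_2)⁴ = (12.0)²(0.3312)⁴ = 1.732.
F_1/F_2 = (L_1/L_2)/(d_1/d_2)² = 1.732/(36.0)² = 0.001337.

0.00134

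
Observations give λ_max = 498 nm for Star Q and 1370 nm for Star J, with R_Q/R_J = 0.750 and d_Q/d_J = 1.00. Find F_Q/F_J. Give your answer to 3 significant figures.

32.2

Wien's law: T_Q/T_J = λ_J/λ_Q = 1370/498 = 2.751.
L_Q/L_J = (R_Q/R_J)²(T_Q/T_J)⁴ = (0.750)²(2.751)⁴ = 32.22.
F_Q/F_J = (L_Q/L_J)/(d_Q/d_J)² = 32.22/(1.00)² = 32.22.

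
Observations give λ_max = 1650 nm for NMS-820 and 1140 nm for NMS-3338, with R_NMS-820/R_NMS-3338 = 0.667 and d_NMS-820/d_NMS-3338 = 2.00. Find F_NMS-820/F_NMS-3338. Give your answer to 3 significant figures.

Wien's law: T_NMS-820/T_NMS-3338 = λ_NMS-3338/λ_NMS-820 = 1140/1650 = 0.6909.
L_NMS-820/L_NMS-3338 = (R_NMS-820/R_NMS-3338)²(T_NMS-820/T_NMS-3338)⁴ = (0.667)²(0.6909)⁴ = 0.1014.
F_NMS-820/F_NMS-3338 = (L_NMS-820/L_NMS-3338)/(d_NMS-820/d_NMS-3338)² = 0.1014/(2.00)² = 0.02534.

0.0253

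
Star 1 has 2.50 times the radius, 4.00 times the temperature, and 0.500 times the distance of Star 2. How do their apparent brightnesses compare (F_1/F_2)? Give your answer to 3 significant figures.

L_1/L_2 = (R_1/R_2)²(T_1/T_2)⁴ = (2.50)² × (4.00)⁴ = 1600.
F_1/F_2 = (L_1/L_2)/(d_1/d_2)² = 1600 / (0.500)² = 6400.

6.40×10^3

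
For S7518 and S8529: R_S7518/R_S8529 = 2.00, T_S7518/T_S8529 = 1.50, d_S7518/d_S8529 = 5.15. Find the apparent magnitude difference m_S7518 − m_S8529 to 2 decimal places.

0.29

L_S7518/L_S8529 = (2.00)²(1.50)⁴ = 20.25.
F_S7518/F_S8529 = (L_S7518/L_S8529)/(d_S7518/d_S8529)² = 20.25/26.52 = 0.7635.
m_S7518 − m_S8529 = −2.5 log₁₀(0.7635) = 0.29.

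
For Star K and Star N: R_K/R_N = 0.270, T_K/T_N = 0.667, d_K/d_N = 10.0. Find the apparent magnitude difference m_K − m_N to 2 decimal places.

L_K/L_N = (0.270)²(0.667)⁴ = 0.01443.
F_K/F_N = (L_K/L_N)/(d_K/d_N)² = 0.01443/100.0 = 1.443×10^-4.
m_K − m_N = −2.5 log₁₀(1.443×10^-4) = 9.60.

9.60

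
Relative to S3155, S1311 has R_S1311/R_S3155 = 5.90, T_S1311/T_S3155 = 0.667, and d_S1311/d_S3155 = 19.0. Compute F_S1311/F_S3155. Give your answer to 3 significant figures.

0.0191

L_S1311/L_S3155 = (R_S1311/R_S3155)²(T_S1311/T_S3155)⁴ = (5.90)² × (0.667)⁴ = 6.890.
F_S1311/F_S3155 = (L_S1311/L_S3155)/(d_S1311/d_S3155)² = 6.890 / (19.0)² = 0.01909.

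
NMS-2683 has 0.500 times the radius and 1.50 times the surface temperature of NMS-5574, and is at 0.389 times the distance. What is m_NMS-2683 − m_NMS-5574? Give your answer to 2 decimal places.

-2.31

L_NMS-2683/L_NMS-5574 = (0.500)²(1.50)⁴ = 1.266.
F_NMS-2683/F_NMS-5574 = (L_NMS-2683/L_NMS-5574)/(d_NMS-2683/d_NMS-5574)² = 1.266/0.1513 = 8.364.
m_NMS-2683 − m_NMS-5574 = −2.5 log₁₀(8.364) = -2.31.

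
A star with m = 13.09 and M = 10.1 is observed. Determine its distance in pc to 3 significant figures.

39.6 pc

m − M = 5 log₁₀(d/10 pc)
13.09 − (10.1) = 2.99 = 5 log₁₀(d/10)
d = 10 × 10^(2.99/5) = 10 × 10^0.598 = 39.63 pc.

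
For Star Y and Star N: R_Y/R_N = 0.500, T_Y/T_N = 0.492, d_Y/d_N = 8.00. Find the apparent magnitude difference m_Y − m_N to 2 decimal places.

9.10

L_Y/L_N = (0.500)²(0.492)⁴ = 0.01465.
F_Y/F_N = (L_Y/L_N)/(d_Y/d_N)² = 0.01465/64.00 = 2.289×10^-4.
m_Y − m_N = −2.5 log₁₀(2.289×10^-4) = 9.10.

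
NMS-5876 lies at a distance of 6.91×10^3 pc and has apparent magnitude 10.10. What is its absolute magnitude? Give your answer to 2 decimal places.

-4.10

M = m − 5 log₁₀(d/10 pc) = 10.10 − 5 log₁₀(6.91×10^3/10)
  = 10.10 − 5 × 2.839 = 10.10 − 14.20 = -4.10.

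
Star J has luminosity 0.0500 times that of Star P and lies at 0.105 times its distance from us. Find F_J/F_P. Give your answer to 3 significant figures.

4.54

F = L/(4πd²), so F_J/F_P = (L_J/L_P) / (d_J/d_P)²
= 0.0500 / (0.105)² = 0.0500 / 0.01102 = 4.535.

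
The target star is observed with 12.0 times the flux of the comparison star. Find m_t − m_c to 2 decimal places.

m_t − m_c = −2.5 log₁₀(F_t/F_c) = −2.5 log₁₀(12.0) = −2.5 × (1.079) = -2.698.

-2.70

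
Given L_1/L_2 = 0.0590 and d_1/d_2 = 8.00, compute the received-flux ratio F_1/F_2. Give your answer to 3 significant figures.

F = L/(4πd²), so F_1/F_2 = (L_1/L_2) / (d_1/d_2)²
= 0.0590 / (8.00)² = 0.0590 / 64.00 = 9.219×10^-4.

9.22×10^-4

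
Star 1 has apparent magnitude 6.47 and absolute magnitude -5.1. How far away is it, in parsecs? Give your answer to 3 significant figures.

2.06×10^3 pc

m − M = 5 log₁₀(d/10 pc)
6.47 − (-5.1) = 11.57 = 5 log₁₀(d/10)
d = 10 × 10^(11.57/5) = 10 × 10^2.314 = 2061 pc.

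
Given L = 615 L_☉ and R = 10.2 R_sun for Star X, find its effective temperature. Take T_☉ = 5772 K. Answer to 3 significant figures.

T/T_☉ = (L/L_☉)^(1/4) / (R/R_☉)^(1/2)
T = 5772 × (615)^(1/4) / √(10.2) = 5772 × 4.980 / 3.194 = 9000 K.

9.00×10^3 K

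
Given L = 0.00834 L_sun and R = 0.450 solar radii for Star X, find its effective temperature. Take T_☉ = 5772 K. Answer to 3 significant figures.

2.60×10^3 K

T/T_☉ = (L/L_☉)^(1/4) / (R/R_☉)^(1/2)
T = 5772 × (0.00834)^(1/4) / √(0.450) = 5772 × 0.3022 / 0.6708 = 2600 K.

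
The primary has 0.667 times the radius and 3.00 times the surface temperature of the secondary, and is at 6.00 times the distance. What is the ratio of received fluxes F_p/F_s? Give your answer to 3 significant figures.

L_p/L_s = (R_p/R_s)²(T_p/T_s)⁴ = (0.667)² × (3.00)⁴ = 36.04.
F_p/F_s = (L_p/L_s)/(d_p/d_s)² = 36.04 / (6.00)² = 1.001.

1.00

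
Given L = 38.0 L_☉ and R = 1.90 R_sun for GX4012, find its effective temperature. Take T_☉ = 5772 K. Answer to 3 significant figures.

T/T_☉ = (L/L_☉)^(1/4) / (R/R_☉)^(1/2)
T = 5772 × (38.0)^(1/4) / √(1.90) = 5772 × 2.483 / 1.378 = 1.040×10^4 K.

1.04×10^4 K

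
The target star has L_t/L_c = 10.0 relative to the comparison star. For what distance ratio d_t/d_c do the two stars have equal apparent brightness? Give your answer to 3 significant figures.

Equal flux requires L_t/d_t² = L_c/d_c², so d_t/d_c = √(L_t/L_c)
= √(10.0) = 3.162.

3.16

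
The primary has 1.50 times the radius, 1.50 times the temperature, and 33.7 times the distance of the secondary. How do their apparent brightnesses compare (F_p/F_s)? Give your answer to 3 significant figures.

L_p/L_s = (R_p/R_s)²(T_p/T_s)⁴ = (1.50)² × (1.50)⁴ = 11.39.
F_p/F_s = (L_p/L_s)/(d_p/d_s)² = 11.39 / (33.7)² = 0.01003.

0.0100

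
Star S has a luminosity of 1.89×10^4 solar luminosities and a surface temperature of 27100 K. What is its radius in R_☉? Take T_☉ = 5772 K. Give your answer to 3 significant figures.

6.24 R_☉

R/R_☉ = √(L/L_☉) / (T/T_☉)² = √(1.89×10^4) / (4.695)²
       = 137.5 / 22.04 = 6.237.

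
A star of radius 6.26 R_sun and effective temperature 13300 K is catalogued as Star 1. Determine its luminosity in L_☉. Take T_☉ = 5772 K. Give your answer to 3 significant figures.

1.10×10^3 L_☉

L/L_☉ = (R/R_☉)² (T/T_☉)⁴ = (6.26)² × (13300/5772)⁴
       = 39.19 × (2.304)⁴ = 39.19 × 28.19 = 1105.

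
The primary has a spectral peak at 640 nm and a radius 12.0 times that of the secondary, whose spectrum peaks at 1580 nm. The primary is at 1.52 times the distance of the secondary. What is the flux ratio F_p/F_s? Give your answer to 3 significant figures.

Wien's law: T_p/T_s = λ_s/λ_p = 1580/640 = 2.469.
L_p/L_s = (R_p/R_s)²(T_p/T_s)⁴ = (12.0)²(2.469)⁴ = 5349.
F_p/F_s = (L_p/L_s)/(d_p/d_s)² = 5349/(1.52)² = 2315.

2.32×10^3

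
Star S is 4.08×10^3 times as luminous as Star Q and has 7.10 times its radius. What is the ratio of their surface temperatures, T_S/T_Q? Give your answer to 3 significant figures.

L ∝ R²T⁴ gives T ∝ (L/R²)^(1/4), so
T_S/T_Q = (4.08×10^3 / 7.10²)^(1/4) = (80.94)^(1/4) = 2.999.

3.00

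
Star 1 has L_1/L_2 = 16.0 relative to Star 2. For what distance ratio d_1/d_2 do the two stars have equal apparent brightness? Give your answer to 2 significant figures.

Equal flux requires L_1/d_1² = L_2/d_2², so d_1/d_2 = √(L_1/L_2)
= √(16.0) = 4.000.

4.0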